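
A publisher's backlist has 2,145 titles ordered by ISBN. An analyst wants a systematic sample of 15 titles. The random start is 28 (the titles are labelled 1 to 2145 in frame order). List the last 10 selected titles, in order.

k = N/n = 2145/15 = 143
6th selection = 28 + 5×143 = 743
7th: 743 + 143 = 886
8th: 886 + 143 = 1029
9th: 1029 + 143 = 1172
10th: 1172 + 143 = 1315
11th: 1315 + 143 = 1458
12th: 1458 + 143 = 1601
13th: 1601 + 143 = 1744
14th: 1744 + 143 = 1887
15th: 1887 + 143 = 2030

743, 886, 1029, 1172, 1315, 1458, 1601, 1744, 1887, 2030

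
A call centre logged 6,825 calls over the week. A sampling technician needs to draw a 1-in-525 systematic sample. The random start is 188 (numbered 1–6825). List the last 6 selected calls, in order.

3863, 4388, 4913, 5438, 5963, 6488

8th selection = 188 + 7×525 = 3863
9th: 3863 + 525 = 4388
10th: 4388 + 525 = 4913
11th: 4913 + 525 = 5438
12th: 5438 + 525 = 5963
13th: 5963 + 525 = 6488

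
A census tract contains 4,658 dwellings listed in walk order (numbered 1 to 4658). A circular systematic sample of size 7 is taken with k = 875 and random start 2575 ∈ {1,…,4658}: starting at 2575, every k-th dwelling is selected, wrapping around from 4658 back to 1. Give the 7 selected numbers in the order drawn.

2575, 3450, 4325, 542, 1417, 2292, 3167

Selection 1: 2575
Selection 2: 2575 + 875 = 3450
Selection 3: 3450 + 875 = 4325
Selection 4: 4325 + 875 = 5200 → 5200 − 4658 = 542
Selection 5: 542 + 875 = 1417
Selection 6: 1417 + 875 = 2292
Selection 7: 2292 + 875 = 3167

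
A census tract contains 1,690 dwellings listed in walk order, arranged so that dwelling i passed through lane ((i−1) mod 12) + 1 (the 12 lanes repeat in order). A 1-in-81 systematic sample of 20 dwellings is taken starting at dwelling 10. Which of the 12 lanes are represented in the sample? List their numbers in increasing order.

1, 4, 7, 10

Consecutive selections differ by k = 81, so their lane numbers differ by 81 mod 12 = 9.
gcd(81, 12) = 3, so the sample visits 12/3 = 4 distinct residues mod 12.
Start 10 is lane 10; the lanes hit are 1, 4, 7, 10.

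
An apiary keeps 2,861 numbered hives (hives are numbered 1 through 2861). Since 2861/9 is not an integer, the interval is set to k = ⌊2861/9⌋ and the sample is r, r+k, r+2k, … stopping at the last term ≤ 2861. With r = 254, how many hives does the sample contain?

k = ⌊2861/9⌋ = 317
Achieved size = ⌊(2861 − 254)/317⌋ + 1 = ⌊2607/317⌋ + 1 = 8 + 1 = 9
(last selection: 254 + 8×317 = 2790 ≤ 2861; next would be 3107 > 2861)

9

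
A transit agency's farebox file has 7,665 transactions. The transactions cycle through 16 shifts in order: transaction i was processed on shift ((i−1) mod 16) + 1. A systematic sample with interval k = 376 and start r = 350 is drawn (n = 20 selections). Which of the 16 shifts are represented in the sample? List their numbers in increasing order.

6, 14

Consecutive selections differ by k = 376, so their shift numbers differ by 376 mod 16 = 8.
gcd(376, 16) = 8, so the sample visits 16/8 = 2 distinct residues mod 16.
Start 350 is shift 14; the shifts hit are 6, 14.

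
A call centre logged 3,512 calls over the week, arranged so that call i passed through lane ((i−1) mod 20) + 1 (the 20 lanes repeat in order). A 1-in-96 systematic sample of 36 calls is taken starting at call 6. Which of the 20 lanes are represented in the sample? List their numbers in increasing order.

Consecutive selections differ by k = 96, so their lane numbers differ by 96 mod 20 = 16.
gcd(96, 20) = 4, so the sample visits 20/4 = 5 distinct residues mod 20.
Start 6 is lane 6; the lanes hit are 2, 6, 10, 14, 18.

2, 6, 10, 14, 18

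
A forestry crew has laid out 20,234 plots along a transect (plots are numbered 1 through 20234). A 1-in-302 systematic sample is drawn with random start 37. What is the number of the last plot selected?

19969

k = 302
67th selection = r + (67−1)·k = 37 + 66×302 = 37 + 19932 = 19969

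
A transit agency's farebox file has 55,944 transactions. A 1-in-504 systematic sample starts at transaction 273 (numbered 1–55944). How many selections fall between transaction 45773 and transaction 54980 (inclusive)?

18

k = 504
First selection ≥ 45773: 273 + ⌈(45773−273)/504⌉·504 = 273 + 91×504 = 46137
Last selection ≤ 54980: 273 + ⌊(54980−273)/504⌋·504 = 273 + 108×504 = 54705
Count = 108 − 91 + 1 = 18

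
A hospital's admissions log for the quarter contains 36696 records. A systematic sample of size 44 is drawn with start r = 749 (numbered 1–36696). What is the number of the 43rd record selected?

k = 36696/44 = 834
43rd selection = r + (43−1)·k = 749 + 42×834 = 749 + 35028 = 35777

35777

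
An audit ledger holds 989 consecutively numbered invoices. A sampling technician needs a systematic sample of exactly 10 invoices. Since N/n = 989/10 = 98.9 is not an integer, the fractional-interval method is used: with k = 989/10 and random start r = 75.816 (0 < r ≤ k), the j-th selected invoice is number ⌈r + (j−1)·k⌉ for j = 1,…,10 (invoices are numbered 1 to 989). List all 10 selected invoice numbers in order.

76, 175, 274, 373, 472, 571, 670, 769, 868, 966

j=1: r + 0k = 75.816 → ⌈·⌉ = 76
j=2: r + 1k = 174.716 → ⌈·⌉ = 175
j=3: r + 2k = 273.616 → ⌈·⌉ = 274
j=4: r + 3k = 372.516 → ⌈·⌉ = 373
j=5: r + 4k = 471.416 → ⌈·⌉ = 472
j=6: r + 5k = 570.316 → ⌈·⌉ = 571
j=7: r + 6k = 669.216 → ⌈·⌉ = 670
j=8: r + 7k = 768.116 → ⌈·⌉ = 769
j=9: r + 8k = 867.016 → ⌈·⌉ = 868
j=10: r + 9k = 965.916 → ⌈·⌉ = 966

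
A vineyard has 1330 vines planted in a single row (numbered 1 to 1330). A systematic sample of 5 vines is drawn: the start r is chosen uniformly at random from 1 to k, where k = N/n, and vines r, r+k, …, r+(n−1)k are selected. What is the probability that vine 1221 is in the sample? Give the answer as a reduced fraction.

1/266

k = 1330/5 = 266.
Vine 1221 is selected iff r ≡ 1221 (mod 266); exactly one such r in {1,…,266}.
Inclusion probability = 1/266.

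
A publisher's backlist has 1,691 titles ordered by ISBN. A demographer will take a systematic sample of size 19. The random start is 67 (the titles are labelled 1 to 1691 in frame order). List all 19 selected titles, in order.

67, 156, 245, 334, 423, 512, 601, 690, 779, 868, 957, 1046, 1135, 1224, 1313, 1402, 1491, 1580, 1669

k = N/n = 1691/19 = 89
title 1: 67
title 2: 67 + 89 = 156
title 3: 156 + 89 = 245
title 4: 245 + 89 = 334
title 5: 334 + 89 = 423
title 6: 423 + 89 = 512
title 7: 512 + 89 = 601
title 8: 601 + 89 = 690
title 9: 690 + 89 = 779
title 10: 779 + 89 = 868
title 11: 868 + 89 = 957
title 12: 957 + 89 = 1046
title 13: 1046 + 89 = 1135
title 14: 1135 + 89 = 1224
title 15: 1224 + 89 = 1313
title 16: 1313 + 89 = 1402
title 17: 1402 + 89 = 1491
title 18: 1491 + 89 = 1580
title 19: 1580 + 89 = 1669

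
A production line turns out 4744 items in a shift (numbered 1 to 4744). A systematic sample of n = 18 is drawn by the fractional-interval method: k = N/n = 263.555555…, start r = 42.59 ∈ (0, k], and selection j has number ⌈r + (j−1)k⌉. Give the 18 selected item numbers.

j=1: r + 0k = 42.59 → ⌈·⌉ = 43
j=2: r + 1k = 306.145555… → ⌈·⌉ = 307
j=3: r + 2k = 569.701111… → ⌈·⌉ = 570
j=4: r + 3k = 833.256666… → ⌈·⌉ = 834
j=5: r + 4k = 1096.812222… → ⌈·⌉ = 1097
j=6: r + 5k = 1360.367777… → ⌈·⌉ = 1361
j=7: r + 6k = 1623.923333… → ⌈·⌉ = 1624
j=8: r + 7k = 1887.478888… → ⌈·⌉ = 1888
j=9: r + 8k = 2151.034444… → ⌈·⌉ = 2152
j=10: r + 9k = 2414.59 → ⌈·⌉ = 2415
j=11: r + 10k = 2678.145555… → ⌈·⌉ = 2679
j=12: r + 11k = 2941.701111… → ⌈·⌉ = 2942
j=13: r + 12k = 3205.256666… → ⌈·⌉ = 3206
j=14: r + 13k = 3468.812222… → ⌈·⌉ = 3469
j=15: r + 14k = 3732.367777… → ⌈·⌉ = 3733
j=16: r + 15k = 3995.923333… → ⌈·⌉ = 3996
j=17: r + 16k = 4259.478888… → ⌈·⌉ = 4260
j=18: r + 17k = 4523.034444… → ⌈·⌉ = 4524

43, 307, 570, 834, 1097, 1361, 1624, 1888, 2152, 2415, 2679, 2942, 3206, 3469, 3733, 3996, 4260, 4524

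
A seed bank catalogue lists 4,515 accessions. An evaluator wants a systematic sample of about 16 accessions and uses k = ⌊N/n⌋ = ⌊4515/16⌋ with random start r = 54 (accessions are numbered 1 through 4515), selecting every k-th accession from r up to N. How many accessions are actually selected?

16

k = ⌊4515/16⌋ = 282
Achieved size = ⌊(4515 − 54)/282⌋ + 1 = ⌊4461/282⌋ + 1 = 15 + 1 = 16
(last selection: 54 + 15×282 = 4284 ≤ 4515; next would be 4566 > 4515)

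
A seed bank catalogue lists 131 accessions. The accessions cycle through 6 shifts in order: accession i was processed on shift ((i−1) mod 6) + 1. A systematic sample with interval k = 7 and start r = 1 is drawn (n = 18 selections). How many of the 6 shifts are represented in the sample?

Consecutive selections differ by k = 7, so their shift numbers differ by 7 mod 6 = 1.
gcd(7, 6) = 1, so the sample visits 6/1 = 6 distinct residues mod 6.
Start 1 is shift 1; the shifts hit are 1, 2, 3, 4, 5, 6.

6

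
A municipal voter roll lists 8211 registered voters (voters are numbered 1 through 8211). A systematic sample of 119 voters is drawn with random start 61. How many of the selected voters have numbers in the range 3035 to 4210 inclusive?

k = 8211/119 = 69
First selection ≥ 3035: 61 + ⌈(3035−61)/69⌉·69 = 61 + 44×69 = 3097
Last selection ≤ 4210: 61 + ⌊(4210−61)/69⌋·69 = 61 + 60×69 = 4201
Count = 60 − 44 + 1 = 17

17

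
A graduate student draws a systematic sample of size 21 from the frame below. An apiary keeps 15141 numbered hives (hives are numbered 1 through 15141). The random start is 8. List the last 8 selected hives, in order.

9381, 10102, 10823, 11544, 12265, 12986, 13707, 14428

k = N/n = 15141/21 = 721
14th selection = 8 + 13×721 = 9381
15th: 9381 + 721 = 10102
16th: 10102 + 721 = 10823
17th: 10823 + 721 = 11544
18th: 11544 + 721 = 12265
19th: 12265 + 721 = 12986
20th: 12986 + 721 = 13707
21st: 13707 + 721 = 14428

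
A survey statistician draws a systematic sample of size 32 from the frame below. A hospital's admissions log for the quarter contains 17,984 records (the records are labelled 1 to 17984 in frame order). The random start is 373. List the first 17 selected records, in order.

k = N/n = 17984/32 = 562
record 1: 373
record 2: 373 + 562 = 935
record 3: 935 + 562 = 1497
record 4: 1497 + 562 = 2059
record 5: 2059 + 562 = 2621
record 6: 2621 + 562 = 3183
record 7: 3183 + 562 = 3745
record 8: 3745 + 562 = 4307
record 9: 4307 + 562 = 4869
record 10: 4869 + 562 = 5431
record 11: 5431 + 562 = 5993
record 12: 5993 + 562 = 6555
record 13: 6555 + 562 = 7117
record 14: 7117 + 562 = 7679
record 15: 7679 + 562 = 8241
record 16: 8241 + 562 = 8803
record 17: 8803 + 562 = 9365

373, 935, 1497, 2059, 2621, 3183, 3745, 4307, 4869, 5431, 5993, 6555, 7117, 7679, 8241, 8803, 9365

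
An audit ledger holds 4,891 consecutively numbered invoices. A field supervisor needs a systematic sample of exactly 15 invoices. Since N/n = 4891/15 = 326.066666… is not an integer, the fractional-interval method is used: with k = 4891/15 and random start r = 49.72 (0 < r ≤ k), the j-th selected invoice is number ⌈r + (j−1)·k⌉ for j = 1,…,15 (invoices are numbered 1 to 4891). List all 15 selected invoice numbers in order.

50, 376, 702, 1028, 1354, 1681, 2007, 2333, 2659, 2985, 3311, 3637, 3963, 4289, 4615

j=1: r + 0k = 49.72 → ⌈·⌉ = 50
j=2: r + 1k = 375.786666… → ⌈·⌉ = 376
j=3: r + 2k = 701.853333… → ⌈·⌉ = 702
j=4: r + 3k = 1027.92 → ⌈·⌉ = 1028
j=5: r + 4k = 1353.986666… → ⌈·⌉ = 1354
j=6: r + 5k = 1680.053333… → ⌈·⌉ = 1681
j=7: r + 6k = 2006.12 → ⌈·⌉ = 2007
j=8: r + 7k = 2332.186666… → ⌈·⌉ = 2333
j=9: r + 8k = 2658.253333… → ⌈·⌉ = 2659
j=10: r + 9k = 2984.32 → ⌈·⌉ = 2985
j=11: r + 10k = 3310.386666… → ⌈·⌉ = 3311
j=12: r + 11k = 3636.453333… → ⌈·⌉ = 3637
j=13: r + 12k = 3962.52 → ⌈·⌉ = 3963
j=14: r + 13k = 4288.586666… → ⌈·⌉ = 4289
j=15: r + 14k = 4614.653333… → ⌈·⌉ = 4615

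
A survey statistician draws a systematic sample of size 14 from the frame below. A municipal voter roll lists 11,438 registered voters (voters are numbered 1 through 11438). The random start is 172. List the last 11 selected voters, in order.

2623, 3440, 4257, 5074, 5891, 6708, 7525, 8342, 9159, 9976, 10793

k = N/n = 11438/14 = 817
4th selection = 172 + 3×817 = 2623
5th: 2623 + 817 = 3440
6th: 3440 + 817 = 4257
7th: 4257 + 817 = 5074
8th: 5074 + 817 = 5891
9th: 5891 + 817 = 6708
10th: 6708 + 817 = 7525
11th: 7525 + 817 = 8342
12th: 8342 + 817 = 9159
13th: 9159 + 817 = 9976
14th: 9976 + 817 = 10793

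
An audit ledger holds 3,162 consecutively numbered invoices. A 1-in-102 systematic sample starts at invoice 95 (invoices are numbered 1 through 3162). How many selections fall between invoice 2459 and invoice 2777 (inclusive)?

k = 102
First selection ≥ 2459: 95 + ⌈(2459−95)/102⌉·102 = 95 + 24×102 = 2543
Last selection ≤ 2777: 95 + ⌊(2777−95)/102⌋·102 = 95 + 26×102 = 2747
Count = 26 − 24 + 1 = 3

3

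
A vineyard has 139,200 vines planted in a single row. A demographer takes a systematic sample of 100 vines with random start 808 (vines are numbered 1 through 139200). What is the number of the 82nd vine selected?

k = 139200/100 = 1392
82nd selection = r + (82−1)·k = 808 + 81×1392 = 808 + 112752 = 113560

113560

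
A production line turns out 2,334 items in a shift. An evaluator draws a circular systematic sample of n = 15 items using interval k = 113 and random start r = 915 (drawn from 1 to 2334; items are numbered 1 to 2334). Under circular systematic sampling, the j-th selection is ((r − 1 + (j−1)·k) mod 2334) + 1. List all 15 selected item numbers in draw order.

Selection 1: 915
Selection 2: 915 + 113 = 1028
Selection 3: 1028 + 113 = 1141
Selection 4: 1141 + 113 = 1254
Selection 5: 1254 + 113 = 1367
Selection 6: 1367 + 113 = 1480
Selection 7: 1480 + 113 = 1593
Selection 8: 1593 + 113 = 1706
Selection 9: 1706 + 113 = 1819
Selection 10: 1819 + 113 = 1932
Selection 11: 1932 + 113 = 2045
Selection 12: 2045 + 113 = 2158
Selection 13: 2158 + 113 = 2271
Selection 14: 2271 + 113 = 2384 → 2384 − 2334 = 50
Selection 15: 50 + 113 = 163

915, 1028, 1141, 1254, 1367, 1480, 1593, 1706, 1819, 1932, 2045, 2158, 2271, 50, 163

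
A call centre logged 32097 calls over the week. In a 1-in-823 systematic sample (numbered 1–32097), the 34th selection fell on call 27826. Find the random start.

667

k = 823
r = 27826 − (34−1)×823 = 27826 − 27159 = 667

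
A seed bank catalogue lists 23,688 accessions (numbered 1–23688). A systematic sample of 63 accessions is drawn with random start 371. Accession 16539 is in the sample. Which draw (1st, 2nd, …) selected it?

44

k = 23688/63 = 376
position = (16539 − 371)/376 + 1 = 16168/376 + 1 = 43 + 1 = 44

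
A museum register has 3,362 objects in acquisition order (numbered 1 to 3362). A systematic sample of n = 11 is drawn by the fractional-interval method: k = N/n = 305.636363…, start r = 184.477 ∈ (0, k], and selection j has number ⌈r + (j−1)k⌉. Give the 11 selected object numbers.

j=1: r + 0k = 184.477 → ⌈·⌉ = 185
j=2: r + 1k = 490.113363… → ⌈·⌉ = 491
j=3: r + 2k = 795.749727… → ⌈·⌉ = 796
j=4: r + 3k = 1101.386090… → ⌈·⌉ = 1102
j=5: r + 4k = 1407.022454… → ⌈·⌉ = 1408
j=6: r + 5k = 1712.658818… → ⌈·⌉ = 1713
j=7: r + 6k = 2018.295181… → ⌈·⌉ = 2019
j=8: r + 7k = 2323.931545… → ⌈·⌉ = 2324
j=9: r + 8k = 2629.567909… → ⌈·⌉ = 2630
j=10: r + 9k = 2935.204272… → ⌈·⌉ = 2936
j=11: r + 10k = 3240.840636… → ⌈·⌉ = 3241

185, 491, 796, 1102, 1408, 1713, 2019, 2324, 2630, 2936, 3241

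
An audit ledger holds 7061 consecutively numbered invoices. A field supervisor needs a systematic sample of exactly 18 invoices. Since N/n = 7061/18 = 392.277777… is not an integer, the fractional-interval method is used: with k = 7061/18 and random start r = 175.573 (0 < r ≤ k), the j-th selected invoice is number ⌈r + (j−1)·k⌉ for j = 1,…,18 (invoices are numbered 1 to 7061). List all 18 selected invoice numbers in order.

176, 568, 961, 1353, 1745, 2137, 2530, 2922, 3314, 3707, 4099, 4491, 4883, 5276, 5668, 6060, 6453, 6845

j=1: r + 0k = 175.573 → ⌈·⌉ = 176
j=2: r + 1k = 567.850777… → ⌈·⌉ = 568
j=3: r + 2k = 960.128555… → ⌈·⌉ = 961
j=4: r + 3k = 1352.406333… → ⌈·⌉ = 1353
j=5: r + 4k = 1744.684111… → ⌈·⌉ = 1745
j=6: r + 5k = 2136.961888… → ⌈·⌉ = 2137
j=7: r + 6k = 2529.239666… → ⌈·⌉ = 2530
j=8: r + 7k = 2921.517444… → ⌈·⌉ = 2922
j=9: r + 8k = 3313.795222… → ⌈·⌉ = 3314
j=10: r + 9k = 3706.073 → ⌈·⌉ = 3707
j=11: r + 10k = 4098.350777… → ⌈·⌉ = 4099
j=12: r + 11k = 4490.628555… → ⌈·⌉ = 4491
j=13: r + 12k = 4882.906333… → ⌈·⌉ = 4883
j=14: r + 13k = 5275.184111… → ⌈·⌉ = 5276
j=15: r + 14k = 5667.461888… → ⌈·⌉ = 5668
j=16: r + 15k = 6059.739666… → ⌈·⌉ = 6060
j=17: r + 16k = 6452.017444… → ⌈·⌉ = 6453
j=18: r + 17k = 6844.295222… → ⌈·⌉ = 6845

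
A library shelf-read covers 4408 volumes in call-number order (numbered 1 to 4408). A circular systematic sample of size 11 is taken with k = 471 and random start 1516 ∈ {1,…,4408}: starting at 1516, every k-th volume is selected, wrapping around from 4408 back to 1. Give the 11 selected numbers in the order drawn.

1516, 1987, 2458, 2929, 3400, 3871, 4342, 405, 876, 1347, 1818

Selection 1: 1516
Selection 2: 1516 + 471 = 1987
Selection 3: 1987 + 471 = 2458
Selection 4: 2458 + 471 = 2929
Selection 5: 2929 + 471 = 3400
Selection 6: 3400 + 471 = 3871
Selection 7: 3871 + 471 = 4342
Selection 8: 4342 + 471 = 4813 → 4813 − 4408 = 405
Selection 9: 405 + 471 = 876
Selection 10: 876 + 471 = 1347
Selection 11: 1347 + 471 = 1818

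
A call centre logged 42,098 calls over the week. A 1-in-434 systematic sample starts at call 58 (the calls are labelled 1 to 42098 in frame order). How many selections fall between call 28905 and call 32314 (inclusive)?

k = 434
First selection ≥ 28905: 58 + ⌈(28905−58)/434⌉·434 = 58 + 67×434 = 29136
Last selection ≤ 32314: 58 + ⌊(32314−58)/434⌋·434 = 58 + 74×434 = 32174
Count = 74 − 67 + 1 = 8

8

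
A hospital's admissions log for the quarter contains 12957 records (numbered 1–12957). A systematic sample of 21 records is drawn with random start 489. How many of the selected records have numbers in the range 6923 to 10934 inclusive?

6

k = 12957/21 = 617
First selection ≥ 6923: 489 + ⌈(6923−489)/617⌉·617 = 489 + 11×617 = 7276
Last selection ≤ 10934: 489 + ⌊(10934−489)/617⌋·617 = 489 + 16×617 = 10361
Count = 16 − 11 + 1 = 6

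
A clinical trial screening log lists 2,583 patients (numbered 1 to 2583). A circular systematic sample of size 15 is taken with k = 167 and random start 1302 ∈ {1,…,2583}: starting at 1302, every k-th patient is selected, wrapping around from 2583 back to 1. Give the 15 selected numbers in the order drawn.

1302, 1469, 1636, 1803, 1970, 2137, 2304, 2471, 55, 222, 389, 556, 723, 890, 1057

Selection 1: 1302
Selection 2: 1302 + 167 = 1469
Selection 3: 1469 + 167 = 1636
Selection 4: 1636 + 167 = 1803
Selection 5: 1803 + 167 = 1970
Selection 6: 1970 + 167 = 2137
Selection 7: 2137 + 167 = 2304
Selection 8: 2304 + 167 = 2471
Selection 9: 2471 + 167 = 2638 → 2638 − 2583 = 55
Selection 10: 55 + 167 = 222
Selection 11: 222 + 167 = 389
Selection 12: 389 + 167 = 556
Selection 13: 556 + 167 = 723
Selection 14: 723 + 167 = 890
Selection 15: 890 + 167 = 1057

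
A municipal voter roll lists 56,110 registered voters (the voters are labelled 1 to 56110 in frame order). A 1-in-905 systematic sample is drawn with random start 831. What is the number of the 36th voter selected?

32506

k = 905
36th selection = r + (36−1)·k = 831 + 35×905 = 831 + 31675 = 32506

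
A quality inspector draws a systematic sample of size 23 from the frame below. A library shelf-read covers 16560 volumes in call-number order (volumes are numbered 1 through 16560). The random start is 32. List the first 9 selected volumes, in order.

k = N/n = 16560/23 = 720
volume 1: 32
volume 2: 32 + 720 = 752
volume 3: 752 + 720 = 1472
volume 4: 1472 + 720 = 2192
volume 5: 2192 + 720 = 2912
volume 6: 2912 + 720 = 3632
volume 7: 3632 + 720 = 4352
volume 8: 4352 + 720 = 5072
volume 9: 5072 + 720 = 5792

32, 752, 1472, 2192, 2912, 3632, 4352, 5072, 5792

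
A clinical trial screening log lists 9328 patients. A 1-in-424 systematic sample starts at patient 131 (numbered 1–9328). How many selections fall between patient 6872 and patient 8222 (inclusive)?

k = 424
First selection ≥ 6872: 131 + ⌈(6872−131)/424⌉·424 = 131 + 16×424 = 6915
Last selection ≤ 8222: 131 + ⌊(8222−131)/424⌋·424 = 131 + 19×424 = 8187
Count = 19 − 16 + 1 = 4

4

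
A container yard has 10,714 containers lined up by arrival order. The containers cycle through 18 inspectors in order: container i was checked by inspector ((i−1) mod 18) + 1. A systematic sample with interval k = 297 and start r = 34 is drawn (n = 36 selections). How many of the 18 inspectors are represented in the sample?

Consecutive selections differ by k = 297, so their inspector numbers differ by 297 mod 18 = 9.
gcd(297, 18) = 9, so the sample visits 18/9 = 2 distinct residues mod 18.
Start 34 is inspector 16; the inspectors hit are 7, 16.

2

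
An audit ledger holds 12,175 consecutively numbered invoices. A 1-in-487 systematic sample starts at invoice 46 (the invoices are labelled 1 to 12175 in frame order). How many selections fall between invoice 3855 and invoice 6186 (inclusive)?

5

k = 487
First selection ≥ 3855: 46 + ⌈(3855−46)/487⌉·487 = 46 + 8×487 = 3942
Last selection ≤ 6186: 46 + ⌊(6186−46)/487⌋·487 = 46 + 12×487 = 5890
Count = 12 − 8 + 1 = 5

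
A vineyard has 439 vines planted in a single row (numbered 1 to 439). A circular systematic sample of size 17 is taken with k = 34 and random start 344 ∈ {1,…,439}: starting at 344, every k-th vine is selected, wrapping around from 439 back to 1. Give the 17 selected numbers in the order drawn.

Selection 1: 344
Selection 2: 344 + 34 = 378
Selection 3: 378 + 34 = 412
Selection 4: 412 + 34 = 446 → 446 − 439 = 7
Selection 5: 7 + 34 = 41
Selection 6: 41 + 34 = 75
Selection 7: 75 + 34 = 109
Selection 8: 109 + 34 = 143
Selection 9: 143 + 34 = 177
Selection 10: 177 + 34 = 211
Selection 11: 211 + 34 = 245
Selection 12: 245 + 34 = 279
Selection 13: 279 + 34 = 313
Selection 14: 313 + 34 = 347
Selection 15: 347 + 34 = 381
Selection 16: 381 + 34 = 415
Selection 17: 415 + 34 = 449 → 449 − 439 = 10

344, 378, 412, 7, 41, 75, 109, 143, 177, 211, 245, 279, 313, 347, 381, 415, 10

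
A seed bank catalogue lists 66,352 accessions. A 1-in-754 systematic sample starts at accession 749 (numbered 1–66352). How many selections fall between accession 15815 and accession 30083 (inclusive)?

19

k = 754
First selection ≥ 15815: 749 + ⌈(15815−749)/754⌉·754 = 749 + 20×754 = 15829
Last selection ≤ 30083: 749 + ⌊(30083−749)/754⌋·754 = 749 + 38×754 = 29401
Count = 38 − 20 + 1 = 19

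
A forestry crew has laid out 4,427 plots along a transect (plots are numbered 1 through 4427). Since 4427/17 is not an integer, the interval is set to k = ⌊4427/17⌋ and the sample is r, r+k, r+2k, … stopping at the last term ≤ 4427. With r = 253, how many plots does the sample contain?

17

k = ⌊4427/17⌋ = 260
Achieved size = ⌊(4427 − 253)/260⌋ + 1 = ⌊4174/260⌋ + 1 = 16 + 1 = 17
(last selection: 253 + 16×260 = 4413 ≤ 4427; next would be 4673 > 4427)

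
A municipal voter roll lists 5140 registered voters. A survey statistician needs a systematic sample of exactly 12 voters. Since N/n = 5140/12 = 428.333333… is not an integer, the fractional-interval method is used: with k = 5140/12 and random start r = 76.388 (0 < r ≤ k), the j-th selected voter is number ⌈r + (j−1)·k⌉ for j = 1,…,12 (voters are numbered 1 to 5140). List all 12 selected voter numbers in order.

77, 505, 934, 1362, 1790, 2219, 2647, 3075, 3504, 3932, 4360, 4789

j=1: r + 0k = 76.388 → ⌈·⌉ = 77
j=2: r + 1k = 504.721333… → ⌈·⌉ = 505
j=3: r + 2k = 933.054666… → ⌈·⌉ = 934
j=4: r + 3k = 1361.388 → ⌈·⌉ = 1362
j=5: r + 4k = 1789.721333… → ⌈·⌉ = 1790
j=6: r + 5k = 2218.054666… → ⌈·⌉ = 2219
j=7: r + 6k = 2646.388 → ⌈·⌉ = 2647
j=8: r + 7k = 3074.721333… → ⌈·⌉ = 3075
j=9: r + 8k = 3503.054666… → ⌈·⌉ = 3504
j=10: r + 9k = 3931.388 → ⌈·⌉ = 3932
j=11: r + 10k = 4359.721333… → ⌈·⌉ = 4360
j=12: r + 11k = 4788.054666… → ⌈·⌉ = 4789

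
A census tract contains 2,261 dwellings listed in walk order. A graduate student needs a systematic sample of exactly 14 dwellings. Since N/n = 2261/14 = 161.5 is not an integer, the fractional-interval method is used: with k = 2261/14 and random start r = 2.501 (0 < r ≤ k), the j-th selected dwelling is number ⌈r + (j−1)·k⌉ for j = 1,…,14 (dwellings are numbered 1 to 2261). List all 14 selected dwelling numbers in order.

j=1: r + 0k = 2.501 → ⌈·⌉ = 3
j=2: r + 1k = 164.001 → ⌈·⌉ = 165
j=3: r + 2k = 325.501 → ⌈·⌉ = 326
j=4: r + 3k = 487.001 → ⌈·⌉ = 488
j=5: r + 4k = 648.501 → ⌈·⌉ = 649
j=6: r + 5k = 810.001 → ⌈·⌉ = 811
j=7: r + 6k = 971.501 → ⌈·⌉ = 972
j=8: r + 7k = 1133.001 → ⌈·⌉ = 1134
j=9: r + 8k = 1294.501 → ⌈·⌉ = 1295
j=10: r + 9k = 1456.001 → ⌈·⌉ = 1457
j=11: r + 10k = 1617.501 → ⌈·⌉ = 1618
j=12: r + 11k = 1779.001 → ⌈·⌉ = 1780
j=13: r + 12k = 1940.501 → ⌈·⌉ = 1941
j=14: r + 13k = 2102.001 → ⌈·⌉ = 2103

3, 165, 326, 488, 649, 811, 972, 1134, 1295, 1457, 1618, 1780, 1941, 2103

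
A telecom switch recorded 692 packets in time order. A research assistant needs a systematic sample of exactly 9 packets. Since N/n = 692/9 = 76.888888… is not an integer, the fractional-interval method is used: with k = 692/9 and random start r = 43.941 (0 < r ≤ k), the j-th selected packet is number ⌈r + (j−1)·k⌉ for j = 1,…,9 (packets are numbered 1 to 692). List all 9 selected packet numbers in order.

44, 121, 198, 275, 352, 429, 506, 583, 660

j=1: r + 0k = 43.941 → ⌈·⌉ = 44
j=2: r + 1k = 120.829888… → ⌈·⌉ = 121
j=3: r + 2k = 197.718777… → ⌈·⌉ = 198
j=4: r + 3k = 274.607666… → ⌈·⌉ = 275
j=5: r + 4k = 351.496555… → ⌈·⌉ = 352
j=6: r + 5k = 428.385444… → ⌈·⌉ = 429
j=7: r + 6k = 505.274333… → ⌈·⌉ = 506
j=8: r + 7k = 582.163222… → ⌈·⌉ = 583
j=9: r + 8k = 659.052111… → ⌈·⌉ = 660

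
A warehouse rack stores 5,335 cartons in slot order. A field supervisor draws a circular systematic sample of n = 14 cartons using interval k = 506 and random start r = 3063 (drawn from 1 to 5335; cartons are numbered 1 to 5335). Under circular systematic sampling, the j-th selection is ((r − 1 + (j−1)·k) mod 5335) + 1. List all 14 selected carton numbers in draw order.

Selection 1: 3063
Selection 2: 3063 + 506 = 3569
Selection 3: 3569 + 506 = 4075
Selection 4: 4075 + 506 = 4581
Selection 5: 4581 + 506 = 5087
Selection 6: 5087 + 506 = 5593 → 5593 − 5335 = 258
Selection 7: 258 + 506 = 764
Selection 8: 764 + 506 = 1270
Selection 9: 1270 + 506 = 1776
Selection 10: 1776 + 506 = 2282
Selection 11: 2282 + 506 = 2788
Selection 12: 2788 + 506 = 3294
Selection 13: 3294 + 506 = 3800
Selection 14: 3800 + 506 = 4306

3063, 3569, 4075, 4581, 5087, 258, 764, 1270, 1776, 2282, 2788, 3294, 3800, 4306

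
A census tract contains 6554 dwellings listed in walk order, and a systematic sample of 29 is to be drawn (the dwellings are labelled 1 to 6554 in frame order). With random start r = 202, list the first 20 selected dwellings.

k = N/n = 6554/29 = 226
dwelling 1: 202
dwelling 2: 202 + 226 = 428
dwelling 3: 428 + 226 = 654
dwelling 4: 654 + 226 = 880
dwelling 5: 880 + 226 = 1106
dwelling 6: 1106 + 226 = 1332
dwelling 7: 1332 + 226 = 1558
dwelling 8: 1558 + 226 = 1784
dwelling 9: 1784 + 226 = 2010
dwelling 10: 2010 + 226 = 2236
dwelling 11: 2236 + 226 = 2462
dwelling 12: 2462 + 226 = 2688
dwelling 13: 2688 + 226 = 2914
dwelling 14: 2914 + 226 = 3140
dwelling 15: 3140 + 226 = 3366
dwelling 16: 3366 + 226 = 3592
dwelling 17: 3592 + 226 = 3818
dwelling 18: 3818 + 226 = 4044
dwelling 19: 4044 + 226 = 4270
dwelling 20: 4270 + 226 = 4496

202, 428, 654, 880, 1106, 1332, 1558, 1784, 2010, 2236, 2462, 2688, 2914, 3140, 3366, 3592, 3818, 4044, 4270, 4496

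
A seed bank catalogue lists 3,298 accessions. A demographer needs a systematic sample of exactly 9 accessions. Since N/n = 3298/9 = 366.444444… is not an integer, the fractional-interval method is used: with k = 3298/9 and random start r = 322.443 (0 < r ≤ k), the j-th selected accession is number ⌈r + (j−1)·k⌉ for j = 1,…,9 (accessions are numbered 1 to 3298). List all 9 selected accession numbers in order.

j=1: r + 0k = 322.443 → ⌈·⌉ = 323
j=2: r + 1k = 688.887444… → ⌈·⌉ = 689
j=3: r + 2k = 1055.331888… → ⌈·⌉ = 1056
j=4: r + 3k = 1421.776333… → ⌈·⌉ = 1422
j=5: r + 4k = 1788.220777… → ⌈·⌉ = 1789
j=6: r + 5k = 2154.665222… → ⌈·⌉ = 2155
j=7: r + 6k = 2521.109666… → ⌈·⌉ = 2522
j=8: r + 7k = 2887.554111… → ⌈·⌉ = 2888
j=9: r + 8k = 3253.998555… → ⌈·⌉ = 3254

323, 689, 1056, 1422, 1789, 2155, 2522, 2888, 3254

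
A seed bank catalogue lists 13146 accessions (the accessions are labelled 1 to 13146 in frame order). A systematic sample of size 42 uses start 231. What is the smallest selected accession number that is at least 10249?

10560

k = 13146/42 = 313
Steps past start: ⌈(10249 − 231)/313⌉ = ⌈10018/313⌉ = 33
Selected accession: 231 + 33×313 = 10560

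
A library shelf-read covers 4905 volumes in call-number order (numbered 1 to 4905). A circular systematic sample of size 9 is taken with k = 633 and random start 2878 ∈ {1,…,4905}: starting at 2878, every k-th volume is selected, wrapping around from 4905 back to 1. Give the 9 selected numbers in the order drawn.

Selection 1: 2878
Selection 2: 2878 + 633 = 3511
Selection 3: 3511 + 633 = 4144
Selection 4: 4144 + 633 = 4777
Selection 5: 4777 + 633 = 5410 → 5410 − 4905 = 505
Selection 6: 505 + 633 = 1138
Selection 7: 1138 + 633 = 1771
Selection 8: 1771 + 633 = 2404
Selection 9: 2404 + 633 = 3037

2878, 3511, 4144, 4777, 505, 1138, 1771, 2404, 3037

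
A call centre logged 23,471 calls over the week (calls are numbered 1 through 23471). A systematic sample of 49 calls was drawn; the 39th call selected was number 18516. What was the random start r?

314

k = 23471/49 = 479
r = 18516 − (39−1)×479 = 18516 − 18202 = 314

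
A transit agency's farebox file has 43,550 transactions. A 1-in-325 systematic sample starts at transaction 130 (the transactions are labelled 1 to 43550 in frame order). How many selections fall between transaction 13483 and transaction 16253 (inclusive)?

8

k = 325
First selection ≥ 13483: 130 + ⌈(13483−130)/325⌉·325 = 130 + 42×325 = 13780
Last selection ≤ 16253: 130 + ⌊(16253−130)/325⌋·325 = 130 + 49×325 = 16055
Count = 49 − 42 + 1 = 8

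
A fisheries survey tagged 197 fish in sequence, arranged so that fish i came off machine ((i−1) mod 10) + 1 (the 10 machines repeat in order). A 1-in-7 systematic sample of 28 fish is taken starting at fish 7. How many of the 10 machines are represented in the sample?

Consecutive selections differ by k = 7, so their machine numbers differ by 7 mod 10 = 7.
gcd(7, 10) = 1, so the sample visits 10/1 = 10 distinct residues mod 10.
Start 7 is machine 7; the machines hit are 1, 2, 3, 4, 5, 6, 7, 8, 9, 10.

10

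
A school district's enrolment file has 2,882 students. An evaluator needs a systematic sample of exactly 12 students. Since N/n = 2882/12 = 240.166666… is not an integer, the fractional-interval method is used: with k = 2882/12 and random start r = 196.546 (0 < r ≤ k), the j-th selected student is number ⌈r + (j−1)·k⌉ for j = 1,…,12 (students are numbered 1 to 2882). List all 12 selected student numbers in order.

j=1: r + 0k = 196.546 → ⌈·⌉ = 197
j=2: r + 1k = 436.712666… → ⌈·⌉ = 437
j=3: r + 2k = 676.879333… → ⌈·⌉ = 677
j=4: r + 3k = 917.046 → ⌈·⌉ = 918
j=5: r + 4k = 1157.212666… → ⌈·⌉ = 1158
j=6: r + 5k = 1397.379333… → ⌈·⌉ = 1398
j=7: r + 6k = 1637.546 → ⌈·⌉ = 1638
j=8: r + 7k = 1877.712666… → ⌈·⌉ = 1878
j=9: r + 8k = 2117.879333… → ⌈·⌉ = 2118
j=10: r + 9k = 2358.046 → ⌈·⌉ = 2359
j=11: r + 10k = 2598.212666… → ⌈·⌉ = 2599
j=12: r + 11k = 2838.379333… → ⌈·⌉ = 2839

197, 437, 677, 918, 1158, 1398, 1638, 1878, 2118, 2359, 2599, 2839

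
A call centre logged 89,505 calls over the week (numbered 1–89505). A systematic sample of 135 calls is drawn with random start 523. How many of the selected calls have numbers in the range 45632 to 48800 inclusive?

k = 89505/135 = 663
First selection ≥ 45632: 523 + ⌈(45632−523)/663⌉·663 = 523 + 69×663 = 46270
Last selection ≤ 48800: 523 + ⌊(48800−523)/663⌋·663 = 523 + 72×663 = 48259
Count = 72 − 69 + 1 = 4

4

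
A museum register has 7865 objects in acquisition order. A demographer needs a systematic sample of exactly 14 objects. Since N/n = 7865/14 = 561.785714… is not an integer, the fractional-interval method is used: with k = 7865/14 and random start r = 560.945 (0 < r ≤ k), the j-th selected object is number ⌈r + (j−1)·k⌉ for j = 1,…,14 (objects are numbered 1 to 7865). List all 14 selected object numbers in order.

561, 1123, 1685, 2247, 2809, 3370, 3932, 4494, 5056, 5618, 6179, 6741, 7303, 7865

j=1: r + 0k = 560.945 → ⌈·⌉ = 561
j=2: r + 1k = 1122.730714… → ⌈·⌉ = 1123
j=3: r + 2k = 1684.516428… → ⌈·⌉ = 1685
j=4: r + 3k = 2246.302142… → ⌈·⌉ = 2247
j=5: r + 4k = 2808.087857… → ⌈·⌉ = 2809
j=6: r + 5k = 3369.873571… → ⌈·⌉ = 3370
j=7: r + 6k = 3931.659285… → ⌈·⌉ = 3932
j=8: r + 7k = 4493.445 → ⌈·⌉ = 4494
j=9: r + 8k = 5055.230714… → ⌈·⌉ = 5056
j=10: r + 9k = 5617.016428… → ⌈·⌉ = 5618
j=11: r + 10k = 6178.802142… → ⌈·⌉ = 6179
j=12: r + 11k = 6740.587857… → ⌈·⌉ = 6741
j=13: r + 12k = 7302.373571… → ⌈·⌉ = 7303
j=14: r + 13k = 7864.159285… → ⌈·⌉ = 7865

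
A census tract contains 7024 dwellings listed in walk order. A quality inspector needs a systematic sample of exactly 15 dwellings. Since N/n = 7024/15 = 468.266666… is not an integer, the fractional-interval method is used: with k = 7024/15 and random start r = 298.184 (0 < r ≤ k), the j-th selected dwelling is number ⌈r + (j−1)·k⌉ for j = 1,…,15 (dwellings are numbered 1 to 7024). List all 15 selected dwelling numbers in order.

j=1: r + 0k = 298.184 → ⌈·⌉ = 299
j=2: r + 1k = 766.450666… → ⌈·⌉ = 767
j=3: r + 2k = 1234.717333… → ⌈·⌉ = 1235
j=4: r + 3k = 1702.984 → ⌈·⌉ = 1703
j=5: r + 4k = 2171.250666… → ⌈·⌉ = 2172
j=6: r + 5k = 2639.517333… → ⌈·⌉ = 2640
j=7: r + 6k = 3107.784 → ⌈·⌉ = 3108
j=8: r + 7k = 3576.050666… → ⌈·⌉ = 3577
j=9: r + 8k = 4044.317333… → ⌈·⌉ = 4045
j=10: r + 9k = 4512.584 → ⌈·⌉ = 4513
j=11: r + 10k = 4980.850666… → ⌈·⌉ = 4981
j=12: r + 11k = 5449.117333… → ⌈·⌉ = 5450
j=13: r + 12k = 5917.384 → ⌈·⌉ = 5918
j=14: r + 13k = 6385.650666… → ⌈·⌉ = 6386
j=15: r + 14k = 6853.917333… → ⌈·⌉ = 6854

299, 767, 1235, 1703, 2172, 2640, 3108, 3577, 4045, 4513, 4981, 5450, 5918, 6386, 6854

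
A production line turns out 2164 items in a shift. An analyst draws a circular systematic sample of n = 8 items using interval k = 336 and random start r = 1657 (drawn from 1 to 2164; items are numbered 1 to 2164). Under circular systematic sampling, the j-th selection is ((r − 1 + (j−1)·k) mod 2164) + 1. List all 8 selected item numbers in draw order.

Selection 1: 1657
Selection 2: 1657 + 336 = 1993
Selection 3: 1993 + 336 = 2329 → 2329 − 2164 = 165
Selection 4: 165 + 336 = 501
Selection 5: 501 + 336 = 837
Selection 6: 837 + 336 = 1173
Selection 7: 1173 + 336 = 1509
Selection 8: 1509 + 336 = 1845

1657, 1993, 165, 501, 837, 1173, 1509, 1845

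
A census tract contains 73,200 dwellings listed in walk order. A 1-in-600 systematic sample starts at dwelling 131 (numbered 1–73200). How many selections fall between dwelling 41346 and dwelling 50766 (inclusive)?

16

k = 600
First selection ≥ 41346: 131 + ⌈(41346−131)/600⌉·600 = 131 + 69×600 = 41531
Last selection ≤ 50766: 131 + ⌊(50766−131)/600⌋·600 = 131 + 84×600 = 50531
Count = 84 − 69 + 1 = 16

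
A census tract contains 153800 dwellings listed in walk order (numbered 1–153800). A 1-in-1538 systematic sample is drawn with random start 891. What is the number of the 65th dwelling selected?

99323

k = 1538
65th selection = r + (65−1)·k = 891 + 64×1538 = 891 + 98432 = 99323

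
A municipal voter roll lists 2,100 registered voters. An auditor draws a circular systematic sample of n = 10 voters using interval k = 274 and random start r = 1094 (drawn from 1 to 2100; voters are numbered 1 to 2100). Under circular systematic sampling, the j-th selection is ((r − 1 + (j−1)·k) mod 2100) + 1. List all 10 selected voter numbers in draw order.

Selection 1: 1094
Selection 2: 1094 + 274 = 1368
Selection 3: 1368 + 274 = 1642
Selection 4: 1642 + 274 = 1916
Selection 5: 1916 + 274 = 2190 → 2190 − 2100 = 90
Selection 6: 90 + 274 = 364
Selection 7: 364 + 274 = 638
Selection 8: 638 + 274 = 912
Selection 9: 912 + 274 = 1186
Selection 10: 1186 + 274 = 1460

1094, 1368, 1642, 1916, 90, 364, 638, 912, 1186, 1460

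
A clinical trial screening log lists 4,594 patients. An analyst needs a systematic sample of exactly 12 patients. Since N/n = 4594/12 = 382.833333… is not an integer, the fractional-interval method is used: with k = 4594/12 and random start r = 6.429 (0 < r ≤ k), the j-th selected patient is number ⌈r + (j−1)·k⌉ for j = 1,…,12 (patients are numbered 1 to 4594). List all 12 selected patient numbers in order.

7, 390, 773, 1155, 1538, 1921, 2304, 2687, 3070, 3452, 3835, 4218

j=1: r + 0k = 6.429 → ⌈·⌉ = 7
j=2: r + 1k = 389.262333… → ⌈·⌉ = 390
j=3: r + 2k = 772.095666… → ⌈·⌉ = 773
j=4: r + 3k = 1154.929 → ⌈·⌉ = 1155
j=5: r + 4k = 1537.762333… → ⌈·⌉ = 1538
j=6: r + 5k = 1920.595666… → ⌈·⌉ = 1921
j=7: r + 6k = 2303.429 → ⌈·⌉ = 2304
j=8: r + 7k = 2686.262333… → ⌈·⌉ = 2687
j=9: r + 8k = 3069.095666… → ⌈·⌉ = 3070
j=10: r + 9k = 3451.929 → ⌈·⌉ = 3452
j=11: r + 10k = 3834.762333… → ⌈·⌉ = 3835
j=12: r + 11k = 4217.595666… → ⌈·⌉ = 4218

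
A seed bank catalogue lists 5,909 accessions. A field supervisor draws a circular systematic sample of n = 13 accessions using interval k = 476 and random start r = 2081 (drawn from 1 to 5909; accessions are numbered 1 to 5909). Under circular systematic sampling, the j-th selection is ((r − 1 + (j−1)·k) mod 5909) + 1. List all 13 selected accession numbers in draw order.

2081, 2557, 3033, 3509, 3985, 4461, 4937, 5413, 5889, 456, 932, 1408, 1884

Selection 1: 2081
Selection 2: 2081 + 476 = 2557
Selection 3: 2557 + 476 = 3033
Selection 4: 3033 + 476 = 3509
Selection 5: 3509 + 476 = 3985
Selection 6: 3985 + 476 = 4461
Selection 7: 4461 + 476 = 4937
Selection 8: 4937 + 476 = 5413
Selection 9: 5413 + 476 = 5889
Selection 10: 5889 + 476 = 6365 → 6365 − 5909 = 456
Selection 11: 456 + 476 = 932
Selection 12: 932 + 476 = 1408
Selection 13: 1408 + 476 = 1884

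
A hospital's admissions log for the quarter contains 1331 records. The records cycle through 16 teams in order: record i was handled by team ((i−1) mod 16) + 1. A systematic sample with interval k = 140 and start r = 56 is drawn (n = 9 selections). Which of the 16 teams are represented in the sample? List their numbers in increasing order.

Consecutive selections differ by k = 140, so their team numbers differ by 140 mod 16 = 12.
gcd(140, 16) = 4, so the sample visits 16/4 = 4 distinct residues mod 16.
Start 56 is team 8; the teams hit are 4, 8, 12, 16.

4, 8, 12, 16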